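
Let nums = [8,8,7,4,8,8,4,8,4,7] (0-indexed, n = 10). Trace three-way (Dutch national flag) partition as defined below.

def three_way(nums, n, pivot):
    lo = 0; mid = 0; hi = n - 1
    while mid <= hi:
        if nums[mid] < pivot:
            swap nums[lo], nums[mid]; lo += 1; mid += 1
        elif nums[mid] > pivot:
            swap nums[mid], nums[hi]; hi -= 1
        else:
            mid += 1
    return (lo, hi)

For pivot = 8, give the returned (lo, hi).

(5, 9)

lo=0 mid=0 hi=9
8=8: mid=1
8=8: mid=2
7<8: swap(0,2), lo=1 mid=3 ⇒ [7,8,8,4,8,8,4,8,4,7]
4<8: swap(1,3), lo=2 mid=4 ⇒ [7,4,8,8,8,8,4,8,4,7]
8=8: mid=5
8=8: mid=6
4<8: swap(2,6), lo=3 mid=7 ⇒ [7,4,4,8,8,8,8,8,4,7]
8=8: mid=8
4<8: swap(3,8), lo=4 mid=9 ⇒ [7,4,4,4,8,8,8,8,8,7]
7<8: swap(4,9), lo=5 mid=10 ⇒ [7,4,4,4,7,8,8,8,8,8]
done. lo=5 hi=9; nums=[7,4,4,4,7,8,8,8,8,8]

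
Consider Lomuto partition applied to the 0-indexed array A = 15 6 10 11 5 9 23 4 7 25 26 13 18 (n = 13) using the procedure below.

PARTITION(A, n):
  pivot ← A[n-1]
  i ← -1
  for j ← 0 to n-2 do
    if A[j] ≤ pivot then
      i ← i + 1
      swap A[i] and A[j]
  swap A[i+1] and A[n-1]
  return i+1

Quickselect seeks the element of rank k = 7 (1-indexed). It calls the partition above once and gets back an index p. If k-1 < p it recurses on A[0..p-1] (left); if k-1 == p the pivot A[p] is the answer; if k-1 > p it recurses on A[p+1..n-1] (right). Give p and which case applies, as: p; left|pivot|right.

pivot = A[12] = 18; i = -1
j=0: A[0]=15 ≤ 18 → i=0, swap A[0],A[0] (no change) → 15 6 10 11 5 9 23 4 7 25 26 13 18
j=1: A[1]=6 ≤ 18 → i=1, swap A[1],A[1] (no change) → 15 6 10 11 5 9 23 4 7 25 26 13 18
j=2: A[2]=10 ≤ 18 → i=2, swap A[2],A[2] (no change) → 15 6 10 11 5 9 23 4 7 25 26 13 18
j=3: A[3]=11 ≤ 18 → i=3, swap A[3],A[3] (no change) → 15 6 10 11 5 9 23 4 7 25 26 13 18
j=4: A[4]=5 ≤ 18 → i=4, swap A[4],A[4] (no change) → 15 6 10 11 5 9 23 4 7 25 26 13 18
j=5: A[5]=9 ≤ 18 → i=5, swap A[5],A[5] (no change) → 15 6 10 11 5 9 23 4 7 25 26 13 18
j=6: A[6]=23 > 18 → no swap
j=7: A[7]=4 ≤ 18 → i=6, swap A[6],A[7] → 15 6 10 11 5 9 4 23 7 25 26 13 18
j=8: A[8]=7 ≤ 18 → i=7, swap A[7],A[8] → 15 6 10 11 5 9 4 7 23 25 26 13 18
j=9: A[9]=25 > 18 → no swap
j=10: A[10]=26 > 18 → no swap
j=11: A[11]=13 ≤ 18 → i=8, swap A[8],A[11] → 15 6 10 11 5 9 4 7 13 25 26 23 18
final swap A[9],A[12] → 15 6 10 11 5 9 4 7 13 18 26 23 25; return 9
p = 9; k-1 = 6 < 9 ⇒ left

9; left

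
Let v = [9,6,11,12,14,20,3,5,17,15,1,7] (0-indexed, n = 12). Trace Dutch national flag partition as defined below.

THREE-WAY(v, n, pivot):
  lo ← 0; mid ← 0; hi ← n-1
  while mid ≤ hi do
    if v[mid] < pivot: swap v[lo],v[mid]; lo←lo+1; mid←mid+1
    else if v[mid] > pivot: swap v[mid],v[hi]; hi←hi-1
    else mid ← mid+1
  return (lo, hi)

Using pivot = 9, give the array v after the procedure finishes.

pivot = 9; lo=0, mid=0, hi=11
v[mid]=9=9: mid=1
v[mid]=6<9: swap v[0],v[1]; lo=1,mid=2 → [6,9,11,12,14,20,3,5,17,15,1,7]
v[mid]=11>9: swap v[2],v[11]; hi=10 → [6,9,7,12,14,20,3,5,17,15,1,11]
v[mid]=7<9: swap v[1],v[2]; lo=2,mid=3 → [6,7,9,12,14,20,3,5,17,15,1,11]
v[mid]=12>9: swap v[3],v[10]; hi=9 → [6,7,9,1,14,20,3,5,17,15,12,11]
v[mid]=1<9: swap v[2],v[3]; lo=3,mid=4 → [6,7,1,9,14,20,3,5,17,15,12,11]
v[mid]=14>9: swap v[4],v[9]; hi=8 → [6,7,1,9,15,20,3,5,17,14,12,11]
v[mid]=15>9: swap v[4],v[8]; hi=7 → [6,7,1,9,17,20,3,5,15,14,12,11]
v[mid]=17>9: swap v[4],v[7]; hi=6 → [6,7,1,9,5,20,3,17,15,14,12,11]
v[mid]=5<9: swap v[3],v[4]; lo=4,mid=5 → [6,7,1,5,9,20,3,17,15,14,12,11]
v[mid]=20>9: swap v[5],v[6]; hi=5 → [6,7,1,5,9,3,20,17,15,14,12,11]
v[mid]=3<9: swap v[4],v[5]; lo=5,mid=6 → [6,7,1,5,3,9,20,17,15,14,12,11]
end: lo=5, hi=5; v = [6,7,1,5,3,9,20,17,15,14,12,11]

[6,7,1,5,3,9,20,17,15,14,12,11]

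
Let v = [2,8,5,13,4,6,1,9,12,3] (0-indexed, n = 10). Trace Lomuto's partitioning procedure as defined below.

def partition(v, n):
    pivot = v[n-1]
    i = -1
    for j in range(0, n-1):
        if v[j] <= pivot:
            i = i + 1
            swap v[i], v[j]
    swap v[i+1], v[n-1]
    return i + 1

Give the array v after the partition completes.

pivot = v[9] = 3; i = -1
j=0: v[0]=2 ≤ 3 → i=0, swap v[0],v[0] (no change) → [2,8,5,13,4,6,1,9,12,3]
j=1: v[1]=8 > 3 → no swap
j=2: v[2]=5 > 3 → no swap
j=3: v[3]=13 > 3 → no swap
j=4: v[4]=4 > 3 → no swap
j=5: v[5]=6 > 3 → no swap
j=6: v[6]=1 ≤ 3 → i=1, swap v[1],v[6] → [2,1,5,13,4,6,8,9,12,3]
j=7: v[7]=9 > 3 → no swap
j=8: v[8]=12 > 3 → no swap
final swap v[2],v[9] → [2,1,3,13,4,6,8,9,12,5]; return 2

[2,1,3,13,4,6,8,9,12,5]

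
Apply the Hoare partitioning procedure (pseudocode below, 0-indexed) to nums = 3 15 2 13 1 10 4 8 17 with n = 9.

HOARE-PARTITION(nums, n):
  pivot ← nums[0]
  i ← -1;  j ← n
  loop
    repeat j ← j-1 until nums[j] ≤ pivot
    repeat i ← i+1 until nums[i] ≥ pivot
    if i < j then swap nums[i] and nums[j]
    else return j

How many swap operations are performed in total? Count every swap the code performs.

2

pivot=3
j stops at 4 (1), i stops at 0 (3); swap ⇒ 1 15 2 13 3 10 4 8 17
j stops at 2 (2), i stops at 1 (15); swap ⇒ 1 2 15 13 3 10 4 8 17
j stops at 1, i stops at 2; i≥j ⇒ return 1. nums=1 2 15 13 3 10 4 8 17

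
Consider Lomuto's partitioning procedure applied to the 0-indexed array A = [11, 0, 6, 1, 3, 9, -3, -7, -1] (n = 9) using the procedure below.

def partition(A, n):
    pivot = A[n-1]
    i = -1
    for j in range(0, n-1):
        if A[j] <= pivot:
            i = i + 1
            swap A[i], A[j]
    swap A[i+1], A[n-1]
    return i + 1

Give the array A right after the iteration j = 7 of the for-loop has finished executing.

[-3, -7, 6, 1, 3, 9, 11, 0, -1]

pivot=-1, i=-1
j=0: 11>-1, skip
j=1: 0>-1, skip
j=2: 6>-1, skip
j=3: 1>-1, skip
j=4: 3>-1, skip
j=5: 9>-1, skip
j=6: -3≤-1, i=0, swap(0,6) ⇒ [-3, 0, 6, 1, 3, 9, 11, -7, -1]
j=7: -7≤-1, i=1, swap(1,7) ⇒ [-3, -7, 6, 1, 3, 9, 11, 0, -1]
(after j=7) A = [-3, -7, 6, 1, 3, 9, 11, 0, -1]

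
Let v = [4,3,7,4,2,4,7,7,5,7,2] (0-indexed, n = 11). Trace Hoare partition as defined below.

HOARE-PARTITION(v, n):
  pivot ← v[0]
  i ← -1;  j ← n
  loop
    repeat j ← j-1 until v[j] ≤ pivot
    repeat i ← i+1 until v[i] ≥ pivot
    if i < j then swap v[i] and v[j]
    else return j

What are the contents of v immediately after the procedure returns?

pivot = v[0] = 4; i = -1, j = 11
j→10 (v[10]=2≤4), i→0 (v[0]=4≥4); i<j, swap → [2,3,7,4,2,4,7,7,5,7,4]
j→5 (v[5]=4≤4), i→2 (v[2]=7≥4); i<j, swap → [2,3,4,4,2,7,7,7,5,7,4]
j→4 (v[4]=2≤4), i→3 (v[3]=4≥4); i<j, swap → [2,3,4,2,4,7,7,7,5,7,4]
j→3, i→4; i≥j, return j=3. v = [2,3,4,2,4,7,7,7,5,7,4]

[2,3,4,2,4,7,7,7,5,7,4]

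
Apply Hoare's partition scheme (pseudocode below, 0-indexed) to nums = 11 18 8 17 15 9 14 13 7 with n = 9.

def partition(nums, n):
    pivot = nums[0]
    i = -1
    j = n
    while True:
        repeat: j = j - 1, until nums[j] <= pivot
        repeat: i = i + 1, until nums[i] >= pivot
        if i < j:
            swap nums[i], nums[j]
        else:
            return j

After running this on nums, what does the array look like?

pivot=11
j stops at 8 (7), i stops at 0 (11); swap ⇒ 7 18 8 17 15 9 14 13 11
j stops at 5 (9), i stops at 1 (18); swap ⇒ 7 9 8 17 15 18 14 13 11
j stops at 2, i stops at 3; i≥j ⇒ return 2. nums=7 9 8 17 15 18 14 13 11

7 9 8 17 15 18 14 13 11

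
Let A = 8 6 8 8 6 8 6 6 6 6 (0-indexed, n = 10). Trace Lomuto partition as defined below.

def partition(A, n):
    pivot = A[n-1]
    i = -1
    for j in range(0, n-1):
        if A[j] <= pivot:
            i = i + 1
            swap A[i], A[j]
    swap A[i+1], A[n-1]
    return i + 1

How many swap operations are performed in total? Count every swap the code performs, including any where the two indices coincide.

6

pivot=6, i=-1
j=0: 8>6, skip
j=1: 6≤6, i=0, swap(0,1) ⇒ 6 8 8 8 6 8 6 6 6 6
j=2: 8>6, skip
j=3: 8>6, skip
j=4: 6≤6, i=1, swap(1,4) ⇒ 6 6 8 8 8 8 6 6 6 6
j=5: 8>6, skip
j=6: 6≤6, i=2, swap(2,6) ⇒ 6 6 6 8 8 8 8 6 6 6
j=7: 6≤6, i=3, swap(3,7) ⇒ 6 6 6 6 8 8 8 8 6 6
j=8: 6≤6, i=4, swap(4,8) ⇒ 6 6 6 6 6 8 8 8 8 6
swap(5,9) ⇒ 6 6 6 6 6 6 8 8 8 8; return 5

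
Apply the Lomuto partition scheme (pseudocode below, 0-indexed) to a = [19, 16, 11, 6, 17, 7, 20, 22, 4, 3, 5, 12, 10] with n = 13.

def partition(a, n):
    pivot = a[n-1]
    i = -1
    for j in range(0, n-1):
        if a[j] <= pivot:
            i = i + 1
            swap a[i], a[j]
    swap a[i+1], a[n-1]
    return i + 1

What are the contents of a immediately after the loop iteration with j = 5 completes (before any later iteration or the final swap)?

pivot = a[12] = 10; i = -1
j=0: a[0]=19 > 10 → no swap
j=1: a[1]=16 > 10 → no swap
j=2: a[2]=11 > 10 → no swap
j=3: a[3]=6 ≤ 10 → i=0, swap a[0],a[3] → [6, 16, 11, 19, 17, 7, 20, 22, 4, 3, 5, 12, 10]
j=4: a[4]=17 > 10 → no swap
j=5: a[5]=7 ≤ 10 → i=1, swap a[1],a[5] → [6, 7, 11, 19, 17, 16, 20, 22, 4, 3, 5, 12, 10]
(after j=5) a = [6, 7, 11, 19, 17, 16, 20, 22, 4, 3, 5, 12, 10]

[6, 7, 11, 19, 17, 16, 20, 22, 4, 3, 5, 12, 10]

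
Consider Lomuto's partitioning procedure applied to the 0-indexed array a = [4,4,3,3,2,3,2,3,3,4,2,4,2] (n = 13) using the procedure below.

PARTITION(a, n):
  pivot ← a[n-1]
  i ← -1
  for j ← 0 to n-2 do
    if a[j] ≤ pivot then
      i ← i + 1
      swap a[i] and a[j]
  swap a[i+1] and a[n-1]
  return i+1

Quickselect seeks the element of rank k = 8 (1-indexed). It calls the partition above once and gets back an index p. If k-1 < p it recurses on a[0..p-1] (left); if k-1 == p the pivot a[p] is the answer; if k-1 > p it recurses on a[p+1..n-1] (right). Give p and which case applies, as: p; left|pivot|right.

pivot = a[12] = 2; i = -1
j=0: a[0]=4 > 2 → no swap
j=1: a[1]=4 > 2 → no swap
j=2: a[2]=3 > 2 → no swap
j=3: a[3]=3 > 2 → no swap
j=4: a[4]=2 ≤ 2 → i=0, swap a[0],a[4] → [2,4,3,3,4,3,2,3,3,4,2,4,2]
j=5: a[5]=3 > 2 → no swap
j=6: a[6]=2 ≤ 2 → i=1, swap a[1],a[6] → [2,2,3,3,4,3,4,3,3,4,2,4,2]
j=7: a[7]=3 > 2 → no swap
j=8: a[8]=3 > 2 → no swap
j=9: a[9]=4 > 2 → no swap
j=10: a[10]=2 ≤ 2 → i=2, swap a[2],a[10] → [2,2,2,3,4,3,4,3,3,4,3,4,2]
j=11: a[11]=4 > 2 → no swap
final swap a[3],a[12] → [2,2,2,2,4,3,4,3,3,4,3,4,3]; return 3
p = 3; k-1 = 7 > 3 ⇒ right

3; right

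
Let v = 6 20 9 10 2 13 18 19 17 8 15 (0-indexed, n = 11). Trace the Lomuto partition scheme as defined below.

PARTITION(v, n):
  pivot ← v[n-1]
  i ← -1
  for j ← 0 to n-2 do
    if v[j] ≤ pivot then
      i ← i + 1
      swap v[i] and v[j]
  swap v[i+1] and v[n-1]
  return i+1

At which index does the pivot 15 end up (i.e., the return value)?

pivot = v[10] = 15; i = -1
j=0: v[0]=6 ≤ 15 → i=0, swap v[0],v[0] (no change) → 6 20 9 10 2 13 18 19 17 8 15
j=1: v[1]=20 > 15 → no swap
j=2: v[2]=9 ≤ 15 → i=1, swap v[1],v[2] → 6 9 20 10 2 13 18 19 17 8 15
j=3: v[3]=10 ≤ 15 → i=2, swap v[2],v[3] → 6 9 10 20 2 13 18 19 17 8 15
j=4: v[4]=2 ≤ 15 → i=3, swap v[3],v[4] → 6 9 10 2 20 13 18 19 17 8 15
j=5: v[5]=13 ≤ 15 → i=4, swap v[4],v[5] → 6 9 10 2 13 20 18 19 17 8 15
j=6: v[6]=18 > 15 → no swap
j=7: v[7]=19 > 15 → no swap
j=8: v[8]=17 > 15 → no swap
j=9: v[9]=8 ≤ 15 → i=5, swap v[5],v[9] → 6 9 10 2 13 8 18 19 17 20 15
final swap v[6],v[10] → 6 9 10 2 13 8 15 19 17 20 18; return 6

6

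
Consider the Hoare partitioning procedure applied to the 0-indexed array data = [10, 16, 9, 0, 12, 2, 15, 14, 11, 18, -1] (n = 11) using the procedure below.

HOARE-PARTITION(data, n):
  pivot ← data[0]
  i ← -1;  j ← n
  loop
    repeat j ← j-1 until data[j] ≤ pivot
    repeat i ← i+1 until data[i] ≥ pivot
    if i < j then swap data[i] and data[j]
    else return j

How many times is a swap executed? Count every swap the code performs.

2

pivot = data[0] = 10; i = -1, j = 11
j→10 (data[10]=-1≤10), i→0 (data[0]=10≥10); i<j, swap → [-1, 16, 9, 0, 12, 2, 15, 14, 11, 18, 10]
j→5 (data[5]=2≤10), i→1 (data[1]=16≥10); i<j, swap → [-1, 2, 9, 0, 12, 16, 15, 14, 11, 18, 10]
j→3, i→4; i≥j, return j=3. data = [-1, 2, 9, 0, 12, 16, 15, 14, 11, 18, 10]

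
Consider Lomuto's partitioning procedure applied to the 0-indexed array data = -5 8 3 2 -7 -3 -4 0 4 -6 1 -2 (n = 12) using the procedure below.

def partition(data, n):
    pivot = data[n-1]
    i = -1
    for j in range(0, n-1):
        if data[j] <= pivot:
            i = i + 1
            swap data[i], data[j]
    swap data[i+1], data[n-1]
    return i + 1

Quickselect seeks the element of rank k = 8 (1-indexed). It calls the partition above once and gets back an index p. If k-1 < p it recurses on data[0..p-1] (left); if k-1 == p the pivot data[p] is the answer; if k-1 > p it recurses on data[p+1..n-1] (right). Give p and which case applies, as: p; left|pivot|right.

5; right

pivot=-2, i=-1
j=0: -5≤-2, i=0, swap(0,0) ⇒ -5 8 3 2 -7 -3 -4 0 4 -6 1 -2
j=1: 8>-2, skip
j=2: 3>-2, skip
j=3: 2>-2, skip
j=4: -7≤-2, i=1, swap(1,4) ⇒ -5 -7 3 2 8 -3 -4 0 4 -6 1 -2
j=5: -3≤-2, i=2, swap(2,5) ⇒ -5 -7 -3 2 8 3 -4 0 4 -6 1 -2
j=6: -4≤-2, i=3, swap(3,6) ⇒ -5 -7 -3 -4 8 3 2 0 4 -6 1 -2
j=7: 0>-2, skip
j=8: 4>-2, skip
j=9: -6≤-2, i=4, swap(4,9) ⇒ -5 -7 -3 -4 -6 3 2 0 4 8 1 -2
j=10: 1>-2, skip
swap(5,11) ⇒ -5 -7 -3 -4 -6 -2 2 0 4 8 1 3; return 5
p = 5; k-1 = 7 > 5 ⇒ right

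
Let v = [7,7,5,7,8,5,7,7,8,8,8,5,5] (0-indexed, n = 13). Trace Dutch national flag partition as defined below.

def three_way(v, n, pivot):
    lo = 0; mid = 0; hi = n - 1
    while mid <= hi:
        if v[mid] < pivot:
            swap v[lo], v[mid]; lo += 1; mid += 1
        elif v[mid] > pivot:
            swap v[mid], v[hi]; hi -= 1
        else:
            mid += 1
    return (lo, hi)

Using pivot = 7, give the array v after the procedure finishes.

pivot = 7; lo=0, mid=0, hi=12
v[mid]=7=7: mid=1
v[mid]=7=7: mid=2
v[mid]=5<7: swap v[0],v[2]; lo=1,mid=3 → [5,7,7,7,8,5,7,7,8,8,8,5,5]
v[mid]=7=7: mid=4
v[mid]=8>7: swap v[4],v[12]; hi=11 → [5,7,7,7,5,5,7,7,8,8,8,5,8]
v[mid]=5<7: swap v[1],v[4]; lo=2,mid=5 → [5,5,7,7,7,5,7,7,8,8,8,5,8]
v[mid]=5<7: swap v[2],v[5]; lo=3,mid=6 → [5,5,5,7,7,7,7,7,8,8,8,5,8]
v[mid]=7=7: mid=7
v[mid]=7=7: mid=8
v[mid]=8>7: swap v[8],v[11]; hi=10 → [5,5,5,7,7,7,7,7,5,8,8,8,8]
v[mid]=5<7: swap v[3],v[8]; lo=4,mid=9 → [5,5,5,5,7,7,7,7,7,8,8,8,8]
v[mid]=8>7: swap v[9],v[10]; hi=9 → [5,5,5,5,7,7,7,7,7,8,8,8,8]
v[mid]=8>7: swap v[9],v[9]; hi=8 → [5,5,5,5,7,7,7,7,7,8,8,8,8]
end: lo=4, hi=8; v = [5,5,5,5,7,7,7,7,7,8,8,8,8]

[5,5,5,5,7,7,7,7,7,8,8,8,8]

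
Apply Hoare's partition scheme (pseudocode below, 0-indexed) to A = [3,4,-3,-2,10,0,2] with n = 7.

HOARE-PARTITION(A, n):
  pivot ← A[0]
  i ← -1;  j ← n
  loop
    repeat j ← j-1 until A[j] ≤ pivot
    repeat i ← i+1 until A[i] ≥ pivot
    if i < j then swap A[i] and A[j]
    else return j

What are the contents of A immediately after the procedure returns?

[2,0,-3,-2,10,4,3]

pivot = A[0] = 3; i = -1, j = 7
j→6 (A[6]=2≤3), i→0 (A[0]=3≥3); i<j, swap → [2,4,-3,-2,10,0,3]
j→5 (A[5]=0≤3), i→1 (A[1]=4≥3); i<j, swap → [2,0,-3,-2,10,4,3]
j→3, i→4; i≥j, return j=3. A = [2,0,-3,-2,10,4,3]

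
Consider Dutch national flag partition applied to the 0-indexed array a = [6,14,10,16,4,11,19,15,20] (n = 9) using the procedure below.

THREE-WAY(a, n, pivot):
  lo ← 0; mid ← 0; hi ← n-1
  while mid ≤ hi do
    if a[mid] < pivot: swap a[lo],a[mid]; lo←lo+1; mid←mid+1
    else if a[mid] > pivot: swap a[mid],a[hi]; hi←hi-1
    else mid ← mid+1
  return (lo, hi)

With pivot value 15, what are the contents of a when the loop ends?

[6,14,10,4,11,15,19,20,16]

pivot = 15; lo=0, mid=0, hi=8
a[mid]=6<15: swap a[0],a[0]; lo=1,mid=1 → [6,14,10,16,4,11,19,15,20]
a[mid]=14<15: swap a[1],a[1]; lo=2,mid=2 → [6,14,10,16,4,11,19,15,20]
a[mid]=10<15: swap a[2],a[2]; lo=3,mid=3 → [6,14,10,16,4,11,19,15,20]
a[mid]=16>15: swap a[3],a[8]; hi=7 → [6,14,10,20,4,11,19,15,16]
a[mid]=20>15: swap a[3],a[7]; hi=6 → [6,14,10,15,4,11,19,20,16]
a[mid]=15=15: mid=4
a[mid]=4<15: swap a[3],a[4]; lo=4,mid=5 → [6,14,10,4,15,11,19,20,16]
a[mid]=11<15: swap a[4],a[5]; lo=5,mid=6 → [6,14,10,4,11,15,19,20,16]
a[mid]=19>15: swap a[6],a[6]; hi=5 → [6,14,10,4,11,15,19,20,16]
end: lo=5, hi=5; a = [6,14,10,4,11,15,19,20,16]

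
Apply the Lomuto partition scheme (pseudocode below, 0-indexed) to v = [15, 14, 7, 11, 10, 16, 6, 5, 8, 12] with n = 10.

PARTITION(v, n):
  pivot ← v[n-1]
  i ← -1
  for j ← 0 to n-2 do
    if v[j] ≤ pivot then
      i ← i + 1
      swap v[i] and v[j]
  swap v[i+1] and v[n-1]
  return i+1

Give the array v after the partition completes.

pivot = v[9] = 12; i = -1
j=0: v[0]=15 > 12 → no swap
j=1: v[1]=14 > 12 → no swap
j=2: v[2]=7 ≤ 12 → i=0, swap v[0],v[2] → [7, 14, 15, 11, 10, 16, 6, 5, 8, 12]
j=3: v[3]=11 ≤ 12 → i=1, swap v[1],v[3] → [7, 11, 15, 14, 10, 16, 6, 5, 8, 12]
j=4: v[4]=10 ≤ 12 → i=2, swap v[2],v[4] → [7, 11, 10, 14, 15, 16, 6, 5, 8, 12]
j=5: v[5]=16 > 12 → no swap
j=6: v[6]=6 ≤ 12 → i=3, swap v[3],v[6] → [7, 11, 10, 6, 15, 16, 14, 5, 8, 12]
j=7: v[7]=5 ≤ 12 → i=4, swap v[4],v[7] → [7, 11, 10, 6, 5, 16, 14, 15, 8, 12]
j=8: v[8]=8 ≤ 12 → i=5, swap v[5],v[8] → [7, 11, 10, 6, 5, 8, 14, 15, 16, 12]
final swap v[6],v[9] → [7, 11, 10, 6, 5, 8, 12, 15, 16, 14]; return 6

[7, 11, 10, 6, 5, 8, 12, 15, 16, 14]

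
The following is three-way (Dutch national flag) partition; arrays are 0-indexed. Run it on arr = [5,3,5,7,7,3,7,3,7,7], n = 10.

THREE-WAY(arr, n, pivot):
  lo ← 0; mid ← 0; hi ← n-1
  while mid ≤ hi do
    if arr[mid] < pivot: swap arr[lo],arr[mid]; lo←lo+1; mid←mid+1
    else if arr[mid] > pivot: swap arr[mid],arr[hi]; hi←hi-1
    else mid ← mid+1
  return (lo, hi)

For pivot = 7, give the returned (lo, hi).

(5, 9)

lo=0 mid=0 hi=9
5<7: swap(0,0), lo=1 mid=1 ⇒ [5,3,5,7,7,3,7,3,7,7]
3<7: swap(1,1), lo=2 mid=2 ⇒ [5,3,5,7,7,3,7,3,7,7]
5<7: swap(2,2), lo=3 mid=3 ⇒ [5,3,5,7,7,3,7,3,7,7]
7=7: mid=4
7=7: mid=5
3<7: swap(3,5), lo=4 mid=6 ⇒ [5,3,5,3,7,7,7,3,7,7]
7=7: mid=7
3<7: swap(4,7), lo=5 mid=8 ⇒ [5,3,5,3,3,7,7,7,7,7]
7=7: mid=9
7=7: mid=10
done. lo=5 hi=9; arr=[5,3,5,3,3,7,7,7,7,7]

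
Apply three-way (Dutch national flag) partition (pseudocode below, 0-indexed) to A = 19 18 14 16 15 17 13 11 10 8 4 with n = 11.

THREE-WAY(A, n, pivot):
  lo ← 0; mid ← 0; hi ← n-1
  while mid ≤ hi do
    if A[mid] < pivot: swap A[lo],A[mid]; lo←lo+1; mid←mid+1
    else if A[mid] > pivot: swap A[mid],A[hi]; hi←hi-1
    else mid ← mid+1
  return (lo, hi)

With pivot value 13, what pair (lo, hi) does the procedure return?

(4, 4)

pivot = 13; lo=0, mid=0, hi=10
A[mid]=19>13: swap A[0],A[10]; hi=9 → 4 18 14 16 15 17 13 11 10 8 19
A[mid]=4<13: swap A[0],A[0]; lo=1,mid=1 → 4 18 14 16 15 17 13 11 10 8 19
A[mid]=18>13: swap A[1],A[9]; hi=8 → 4 8 14 16 15 17 13 11 10 18 19
A[mid]=8<13: swap A[1],A[1]; lo=2,mid=2 → 4 8 14 16 15 17 13 11 10 18 19
A[mid]=14>13: swap A[2],A[8]; hi=7 → 4 8 10 16 15 17 13 11 14 18 19
A[mid]=10<13: swap A[2],A[2]; lo=3,mid=3 → 4 8 10 16 15 17 13 11 14 18 19
A[mid]=16>13: swap A[3],A[7]; hi=6 → 4 8 10 11 15 17 13 16 14 18 19
A[mid]=11<13: swap A[3],A[3]; lo=4,mid=4 → 4 8 10 11 15 17 13 16 14 18 19
A[mid]=15>13: swap A[4],A[6]; hi=5 → 4 8 10 11 13 17 15 16 14 18 19
A[mid]=13=13: mid=5
A[mid]=17>13: swap A[5],A[5]; hi=4 → 4 8 10 11 13 17 15 16 14 18 19
end: lo=4, hi=4; A = 4 8 10 11 13 17 15 16 14 18 19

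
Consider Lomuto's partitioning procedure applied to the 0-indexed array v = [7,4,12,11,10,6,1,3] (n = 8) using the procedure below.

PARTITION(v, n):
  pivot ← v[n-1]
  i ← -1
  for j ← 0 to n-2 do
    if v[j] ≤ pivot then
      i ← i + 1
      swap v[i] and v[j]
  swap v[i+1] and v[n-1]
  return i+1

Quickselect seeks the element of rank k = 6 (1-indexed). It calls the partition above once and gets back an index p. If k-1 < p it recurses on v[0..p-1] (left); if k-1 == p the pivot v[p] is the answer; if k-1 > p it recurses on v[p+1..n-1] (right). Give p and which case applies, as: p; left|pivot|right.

pivot = v[7] = 3; i = -1
j=0: v[0]=7 > 3 → no swap
j=1: v[1]=4 > 3 → no swap
j=2: v[2]=12 > 3 → no swap
j=3: v[3]=11 > 3 → no swap
j=4: v[4]=10 > 3 → no swap
j=5: v[5]=6 > 3 → no swap
j=6: v[6]=1 ≤ 3 → i=0, swap v[0],v[6] → [1,4,12,11,10,6,7,3]
final swap v[1],v[7] → [1,3,12,11,10,6,7,4]; return 1
p = 1; k-1 = 5 > 1 ⇒ right

1; right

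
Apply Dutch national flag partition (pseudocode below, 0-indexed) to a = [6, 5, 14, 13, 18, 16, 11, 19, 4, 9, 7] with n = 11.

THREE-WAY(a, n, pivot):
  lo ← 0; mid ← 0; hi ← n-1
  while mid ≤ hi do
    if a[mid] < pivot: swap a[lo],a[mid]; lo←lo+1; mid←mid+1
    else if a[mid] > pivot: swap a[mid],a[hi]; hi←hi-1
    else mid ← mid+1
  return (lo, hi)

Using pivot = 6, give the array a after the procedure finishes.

[5, 4, 6, 18, 16, 11, 19, 13, 9, 7, 14]

lo=0 mid=0 hi=10
6=6: mid=1
5<6: swap(0,1), lo=1 mid=2 ⇒ [5, 6, 14, 13, 18, 16, 11, 19, 4, 9, 7]
14>6: swap(2,10), hi=9 ⇒ [5, 6, 7, 13, 18, 16, 11, 19, 4, 9, 14]
7>6: swap(2,9), hi=8 ⇒ [5, 6, 9, 13, 18, 16, 11, 19, 4, 7, 14]
9>6: swap(2,8), hi=7 ⇒ [5, 6, 4, 13, 18, 16, 11, 19, 9, 7, 14]
4<6: swap(1,2), lo=2 mid=3 ⇒ [5, 4, 6, 13, 18, 16, 11, 19, 9, 7, 14]
13>6: swap(3,7), hi=6 ⇒ [5, 4, 6, 19, 18, 16, 11, 13, 9, 7, 14]
19>6: swap(3,6), hi=5 ⇒ [5, 4, 6, 11, 18, 16, 19, 13, 9, 7, 14]
11>6: swap(3,5), hi=4 ⇒ [5, 4, 6, 16, 18, 11, 19, 13, 9, 7, 14]
16>6: swap(3,4), hi=3 ⇒ [5, 4, 6, 18, 16, 11, 19, 13, 9, 7, 14]
18>6: swap(3,3), hi=2 ⇒ [5, 4, 6, 18, 16, 11, 19, 13, 9, 7, 14]
done. lo=2 hi=2; a=[5, 4, 6, 18, 16, 11, 19, 13, 9, 7, 14]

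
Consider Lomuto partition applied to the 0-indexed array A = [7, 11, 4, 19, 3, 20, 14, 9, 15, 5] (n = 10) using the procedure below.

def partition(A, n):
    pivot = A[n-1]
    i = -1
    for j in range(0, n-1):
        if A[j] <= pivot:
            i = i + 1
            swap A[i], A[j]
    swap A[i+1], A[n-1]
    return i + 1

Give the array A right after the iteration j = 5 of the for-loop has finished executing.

[4, 3, 7, 19, 11, 20, 14, 9, 15, 5]

pivot=5, i=-1
j=0: 7>5, skip
j=1: 11>5, skip
j=2: 4≤5, i=0, swap(0,2) ⇒ [4, 11, 7, 19, 3, 20, 14, 9, 15, 5]
j=3: 19>5, skip
j=4: 3≤5, i=1, swap(1,4) ⇒ [4, 3, 7, 19, 11, 20, 14, 9, 15, 5]
j=5: 20>5, skip
(after j=5) A = [4, 3, 7, 19, 11, 20, 14, 9, 15, 5]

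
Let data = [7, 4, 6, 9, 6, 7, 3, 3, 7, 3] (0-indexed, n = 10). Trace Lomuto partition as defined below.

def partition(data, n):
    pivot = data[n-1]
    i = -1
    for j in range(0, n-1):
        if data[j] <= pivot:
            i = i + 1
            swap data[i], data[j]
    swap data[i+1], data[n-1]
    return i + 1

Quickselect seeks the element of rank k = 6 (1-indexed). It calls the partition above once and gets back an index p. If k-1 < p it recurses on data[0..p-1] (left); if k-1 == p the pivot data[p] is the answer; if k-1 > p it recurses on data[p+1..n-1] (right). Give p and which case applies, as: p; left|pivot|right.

2; right

pivot=3, i=-1
j=0: 7>3, skip
j=1: 4>3, skip
j=2: 6>3, skip
j=3: 9>3, skip
j=4: 6>3, skip
j=5: 7>3, skip
j=6: 3≤3, i=0, swap(0,6) ⇒ [3, 4, 6, 9, 6, 7, 7, 3, 7, 3]
j=7: 3≤3, i=1, swap(1,7) ⇒ [3, 3, 6, 9, 6, 7, 7, 4, 7, 3]
j=8: 7>3, skip
swap(2,9) ⇒ [3, 3, 3, 9, 6, 7, 7, 4, 7, 6]; return 2
p = 2; k-1 = 5 > 2 ⇒ right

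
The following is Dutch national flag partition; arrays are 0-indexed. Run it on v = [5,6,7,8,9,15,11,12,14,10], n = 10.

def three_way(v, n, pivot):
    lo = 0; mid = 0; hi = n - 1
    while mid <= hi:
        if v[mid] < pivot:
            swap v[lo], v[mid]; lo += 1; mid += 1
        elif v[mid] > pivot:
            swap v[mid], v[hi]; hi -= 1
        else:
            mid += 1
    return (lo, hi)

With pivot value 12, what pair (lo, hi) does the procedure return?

pivot = 12; lo=0, mid=0, hi=9
v[mid]=5<12: swap v[0],v[0]; lo=1,mid=1 → [5,6,7,8,9,15,11,12,14,10]
v[mid]=6<12: swap v[1],v[1]; lo=2,mid=2 → [5,6,7,8,9,15,11,12,14,10]
v[mid]=7<12: swap v[2],v[2]; lo=3,mid=3 → [5,6,7,8,9,15,11,12,14,10]
v[mid]=8<12: swap v[3],v[3]; lo=4,mid=4 → [5,6,7,8,9,15,11,12,14,10]
v[mid]=9<12: swap v[4],v[4]; lo=5,mid=5 → [5,6,7,8,9,15,11,12,14,10]
v[mid]=15>12: swap v[5],v[9]; hi=8 → [5,6,7,8,9,10,11,12,14,15]
v[mid]=10<12: swap v[5],v[5]; lo=6,mid=6 → [5,6,7,8,9,10,11,12,14,15]
v[mid]=11<12: swap v[6],v[6]; lo=7,mid=7 → [5,6,7,8,9,10,11,12,14,15]
v[mid]=12=12: mid=8
v[mid]=14>12: swap v[8],v[8]; hi=7 → [5,6,7,8,9,10,11,12,14,15]
end: lo=7, hi=7; v = [5,6,7,8,9,10,11,12,14,15]

(7, 7)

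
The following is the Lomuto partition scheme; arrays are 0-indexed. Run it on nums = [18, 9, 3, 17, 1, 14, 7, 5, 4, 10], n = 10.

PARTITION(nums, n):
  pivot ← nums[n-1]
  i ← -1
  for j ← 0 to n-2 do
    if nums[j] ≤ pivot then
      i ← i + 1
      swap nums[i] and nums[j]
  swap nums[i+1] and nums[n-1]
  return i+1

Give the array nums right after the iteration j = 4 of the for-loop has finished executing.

[9, 3, 1, 17, 18, 14, 7, 5, 4, 10]

pivot=10, i=-1
j=0: 18>10, skip
j=1: 9≤10, i=0, swap(0,1) ⇒ [9, 18, 3, 17, 1, 14, 7, 5, 4, 10]
j=2: 3≤10, i=1, swap(1,2) ⇒ [9, 3, 18, 17, 1, 14, 7, 5, 4, 10]
j=3: 17>10, skip
j=4: 1≤10, i=2, swap(2,4) ⇒ [9, 3, 1, 17, 18, 14, 7, 5, 4, 10]
(after j=4) nums = [9, 3, 1, 17, 18, 14, 7, 5, 4, 10]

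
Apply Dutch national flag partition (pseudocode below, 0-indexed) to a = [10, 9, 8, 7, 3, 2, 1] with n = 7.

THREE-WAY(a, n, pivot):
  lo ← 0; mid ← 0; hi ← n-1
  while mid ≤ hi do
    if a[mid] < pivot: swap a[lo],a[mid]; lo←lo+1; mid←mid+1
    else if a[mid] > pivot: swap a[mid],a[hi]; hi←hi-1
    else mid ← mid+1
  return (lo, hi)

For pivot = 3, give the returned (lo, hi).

pivot = 3; lo=0, mid=0, hi=6
a[mid]=10>3: swap a[0],a[6]; hi=5 → [1, 9, 8, 7, 3, 2, 10]
a[mid]=1<3: swap a[0],a[0]; lo=1,mid=1 → [1, 9, 8, 7, 3, 2, 10]
a[mid]=9>3: swap a[1],a[5]; hi=4 → [1, 2, 8, 7, 3, 9, 10]
a[mid]=2<3: swap a[1],a[1]; lo=2,mid=2 → [1, 2, 8, 7, 3, 9, 10]
a[mid]=8>3: swap a[2],a[4]; hi=3 → [1, 2, 3, 7, 8, 9, 10]
a[mid]=3=3: mid=3
a[mid]=7>3: swap a[3],a[3]; hi=2 → [1, 2, 3, 7, 8, 9, 10]
end: lo=2, hi=2; a = [1, 2, 3, 7, 8, 9, 10]

(2, 2)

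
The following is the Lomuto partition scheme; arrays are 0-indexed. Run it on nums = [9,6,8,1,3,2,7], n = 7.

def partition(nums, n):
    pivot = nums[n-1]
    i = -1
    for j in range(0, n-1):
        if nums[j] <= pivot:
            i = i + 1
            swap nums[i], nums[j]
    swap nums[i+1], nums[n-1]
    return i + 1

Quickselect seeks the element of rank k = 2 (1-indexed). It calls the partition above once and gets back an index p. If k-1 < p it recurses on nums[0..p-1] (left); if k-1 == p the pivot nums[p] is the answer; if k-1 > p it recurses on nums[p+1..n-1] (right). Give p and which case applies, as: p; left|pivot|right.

pivot=7, i=-1
j=0: 9>7, skip
j=1: 6≤7, i=0, swap(0,1) ⇒ [6,9,8,1,3,2,7]
j=2: 8>7, skip
j=3: 1≤7, i=1, swap(1,3) ⇒ [6,1,8,9,3,2,7]
j=4: 3≤7, i=2, swap(2,4) ⇒ [6,1,3,9,8,2,7]
j=5: 2≤7, i=3, swap(3,5) ⇒ [6,1,3,2,8,9,7]
swap(4,6) ⇒ [6,1,3,2,7,9,8]; return 4
p = 4; k-1 = 1 < 4 ⇒ left

4; left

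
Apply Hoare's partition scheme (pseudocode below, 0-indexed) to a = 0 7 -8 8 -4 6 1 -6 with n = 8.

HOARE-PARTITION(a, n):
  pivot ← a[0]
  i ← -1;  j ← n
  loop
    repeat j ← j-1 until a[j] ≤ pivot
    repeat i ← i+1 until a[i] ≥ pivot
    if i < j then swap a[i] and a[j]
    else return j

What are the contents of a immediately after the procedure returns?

-6 -4 -8 8 7 6 1 0

pivot=0
j stops at 7 (-6), i stops at 0 (0); swap ⇒ -6 7 -8 8 -4 6 1 0
j stops at 4 (-4), i stops at 1 (7); swap ⇒ -6 -4 -8 8 7 6 1 0
j stops at 2, i stops at 3; i≥j ⇒ return 2. a=-6 -4 -8 8 7 6 1 0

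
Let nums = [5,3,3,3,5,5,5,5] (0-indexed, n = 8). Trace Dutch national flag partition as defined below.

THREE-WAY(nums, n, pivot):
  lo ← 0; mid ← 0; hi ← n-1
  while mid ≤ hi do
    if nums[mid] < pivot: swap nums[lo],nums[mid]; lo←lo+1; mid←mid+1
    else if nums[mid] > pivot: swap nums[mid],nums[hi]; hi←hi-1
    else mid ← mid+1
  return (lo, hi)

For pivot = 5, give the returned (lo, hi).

(3, 7)

lo=0 mid=0 hi=7
5=5: mid=1
3<5: swap(0,1), lo=1 mid=2 ⇒ [3,5,3,3,5,5,5,5]
3<5: swap(1,2), lo=2 mid=3 ⇒ [3,3,5,3,5,5,5,5]
3<5: swap(2,3), lo=3 mid=4 ⇒ [3,3,3,5,5,5,5,5]
5=5: mid=5
5=5: mid=6
5=5: mid=7
5=5: mid=8
done. lo=3 hi=7; nums=[3,3,3,5,5,5,5,5]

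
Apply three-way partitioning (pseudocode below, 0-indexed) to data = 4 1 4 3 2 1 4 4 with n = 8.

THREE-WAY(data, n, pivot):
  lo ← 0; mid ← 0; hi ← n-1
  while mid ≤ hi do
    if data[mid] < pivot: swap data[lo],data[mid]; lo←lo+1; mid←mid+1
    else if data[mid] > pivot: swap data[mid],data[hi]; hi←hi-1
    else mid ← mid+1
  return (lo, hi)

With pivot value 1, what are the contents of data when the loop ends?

1 1 3 2 4 4 4 4

pivot = 1; lo=0, mid=0, hi=7
data[mid]=4>1: swap data[0],data[7]; hi=6 → 4 1 4 3 2 1 4 4
data[mid]=4>1: swap data[0],data[6]; hi=5 → 4 1 4 3 2 1 4 4
data[mid]=4>1: swap data[0],data[5]; hi=4 → 1 1 4 3 2 4 4 4
data[mid]=1=1: mid=1
data[mid]=1=1: mid=2
data[mid]=4>1: swap data[2],data[4]; hi=3 → 1 1 2 3 4 4 4 4
data[mid]=2>1: swap data[2],data[3]; hi=2 → 1 1 3 2 4 4 4 4
data[mid]=3>1: swap data[2],data[2]; hi=1 → 1 1 3 2 4 4 4 4
end: lo=0, hi=1; data = 1 1 3 2 4 4 4 4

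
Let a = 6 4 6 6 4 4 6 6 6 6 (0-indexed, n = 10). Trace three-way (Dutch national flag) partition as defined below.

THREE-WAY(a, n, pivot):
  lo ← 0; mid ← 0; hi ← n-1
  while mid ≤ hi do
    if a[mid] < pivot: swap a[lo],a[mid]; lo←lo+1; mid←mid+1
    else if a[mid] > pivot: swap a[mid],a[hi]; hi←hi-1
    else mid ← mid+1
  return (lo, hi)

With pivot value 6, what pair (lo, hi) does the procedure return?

(3, 9)

pivot = 6; lo=0, mid=0, hi=9
a[mid]=6=6: mid=1
a[mid]=4<6: swap a[0],a[1]; lo=1,mid=2 → 4 6 6 6 4 4 6 6 6 6
a[mid]=6=6: mid=3
a[mid]=6=6: mid=4
a[mid]=4<6: swap a[1],a[4]; lo=2,mid=5 → 4 4 6 6 6 4 6 6 6 6
a[mid]=4<6: swap a[2],a[5]; lo=3,mid=6 → 4 4 4 6 6 6 6 6 6 6
a[mid]=6=6: mid=7
a[mid]=6=6: mid=8
a[mid]=6=6: mid=9
a[mid]=6=6: mid=10
end: lo=3, hi=9; a = 4 4 4 6 6 6 6 6 6 6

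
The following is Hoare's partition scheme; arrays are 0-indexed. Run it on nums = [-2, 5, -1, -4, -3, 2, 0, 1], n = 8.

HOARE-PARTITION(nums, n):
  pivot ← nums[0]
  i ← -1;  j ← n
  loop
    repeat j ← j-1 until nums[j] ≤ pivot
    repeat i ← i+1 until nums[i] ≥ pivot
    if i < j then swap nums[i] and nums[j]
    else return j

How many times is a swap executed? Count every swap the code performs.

pivot = nums[0] = -2; i = -1, j = 8
j→4 (nums[4]=-3≤-2), i→0 (nums[0]=-2≥-2); i<j, swap → [-3, 5, -1, -4, -2, 2, 0, 1]
j→3 (nums[3]=-4≤-2), i→1 (nums[1]=5≥-2); i<j, swap → [-3, -4, -1, 5, -2, 2, 0, 1]
j→1, i→2; i≥j, return j=1. nums = [-3, -4, -1, 5, -2, 2, 0, 1]

2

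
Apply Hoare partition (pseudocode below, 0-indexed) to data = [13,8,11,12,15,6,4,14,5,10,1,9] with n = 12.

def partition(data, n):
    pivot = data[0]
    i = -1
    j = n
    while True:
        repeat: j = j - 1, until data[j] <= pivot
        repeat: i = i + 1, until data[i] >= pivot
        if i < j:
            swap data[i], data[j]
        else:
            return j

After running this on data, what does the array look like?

[9,8,11,12,1,6,4,10,5,14,15,13]

pivot=13
j stops at 11 (9), i stops at 0 (13); swap ⇒ [9,8,11,12,15,6,4,14,5,10,1,13]
j stops at 10 (1), i stops at 4 (15); swap ⇒ [9,8,11,12,1,6,4,14,5,10,15,13]
j stops at 9 (10), i stops at 7 (14); swap ⇒ [9,8,11,12,1,6,4,10,5,14,15,13]
j stops at 8, i stops at 9; i≥j ⇒ return 8. data=[9,8,11,12,1,6,4,10,5,14,15,13]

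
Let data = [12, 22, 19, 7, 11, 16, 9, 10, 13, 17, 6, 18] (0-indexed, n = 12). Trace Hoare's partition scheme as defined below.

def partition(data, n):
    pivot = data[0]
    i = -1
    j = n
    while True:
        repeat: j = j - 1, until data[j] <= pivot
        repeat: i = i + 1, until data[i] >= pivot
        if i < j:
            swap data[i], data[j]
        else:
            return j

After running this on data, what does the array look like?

[6, 10, 9, 7, 11, 16, 19, 22, 13, 17, 12, 18]

pivot = data[0] = 12; i = -1, j = 12
j→10 (data[10]=6≤12), i→0 (data[0]=12≥12); i<j, swap → [6, 22, 19, 7, 11, 16, 9, 10, 13, 17, 12, 18]
j→7 (data[7]=10≤12), i→1 (data[1]=22≥12); i<j, swap → [6, 10, 19, 7, 11, 16, 9, 22, 13, 17, 12, 18]
j→6 (data[6]=9≤12), i→2 (data[2]=19≥12); i<j, swap → [6, 10, 9, 7, 11, 16, 19, 22, 13, 17, 12, 18]
j→4, i→5; i≥j, return j=4. data = [6, 10, 9, 7, 11, 16, 19, 22, 13, 17, 12, 18]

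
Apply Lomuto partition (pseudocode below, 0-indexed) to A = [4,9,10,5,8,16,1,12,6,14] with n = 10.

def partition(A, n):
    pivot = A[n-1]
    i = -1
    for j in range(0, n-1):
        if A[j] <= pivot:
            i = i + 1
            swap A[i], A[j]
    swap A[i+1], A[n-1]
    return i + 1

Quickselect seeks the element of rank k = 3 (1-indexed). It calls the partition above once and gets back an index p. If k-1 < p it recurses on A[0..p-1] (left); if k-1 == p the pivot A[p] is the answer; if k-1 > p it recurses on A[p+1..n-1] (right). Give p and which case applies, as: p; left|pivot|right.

8; left

pivot = A[9] = 14; i = -1
j=0: A[0]=4 ≤ 14 → i=0, swap A[0],A[0] (no change) → [4,9,10,5,8,16,1,12,6,14]
j=1: A[1]=9 ≤ 14 → i=1, swap A[1],A[1] (no change) → [4,9,10,5,8,16,1,12,6,14]
j=2: A[2]=10 ≤ 14 → i=2, swap A[2],A[2] (no change) → [4,9,10,5,8,16,1,12,6,14]
j=3: A[3]=5 ≤ 14 → i=3, swap A[3],A[3] (no change) → [4,9,10,5,8,16,1,12,6,14]
j=4: A[4]=8 ≤ 14 → i=4, swap A[4],A[4] (no change) → [4,9,10,5,8,16,1,12,6,14]
j=5: A[5]=16 > 14 → no swap
j=6: A[6]=1 ≤ 14 → i=5, swap A[5],A[6] → [4,9,10,5,8,1,16,12,6,14]
j=7: A[7]=12 ≤ 14 → i=6, swap A[6],A[7] → [4,9,10,5,8,1,12,16,6,14]
j=8: A[8]=6 ≤ 14 → i=7, swap A[7],A[8] → [4,9,10,5,8,1,12,6,16,14]
final swap A[8],A[9] → [4,9,10,5,8,1,12,6,14,16]; return 8
p = 8; k-1 = 2 < 8 ⇒ left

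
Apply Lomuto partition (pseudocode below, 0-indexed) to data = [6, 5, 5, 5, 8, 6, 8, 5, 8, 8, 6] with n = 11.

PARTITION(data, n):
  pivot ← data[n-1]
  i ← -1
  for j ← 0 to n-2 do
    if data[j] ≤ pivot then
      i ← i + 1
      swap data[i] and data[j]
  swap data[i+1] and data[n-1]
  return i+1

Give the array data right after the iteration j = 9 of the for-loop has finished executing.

pivot = data[10] = 6; i = -1
j=0: data[0]=6 ≤ 6 → i=0, swap data[0],data[0] (no change) → [6, 5, 5, 5, 8, 6, 8, 5, 8, 8, 6]
j=1: data[1]=5 ≤ 6 → i=1, swap data[1],data[1] (no change) → [6, 5, 5, 5, 8, 6, 8, 5, 8, 8, 6]
j=2: data[2]=5 ≤ 6 → i=2, swap data[2],data[2] (no change) → [6, 5, 5, 5, 8, 6, 8, 5, 8, 8, 6]
j=3: data[3]=5 ≤ 6 → i=3, swap data[3],data[3] (no change) → [6, 5, 5, 5, 8, 6, 8, 5, 8, 8, 6]
j=4: data[4]=8 > 6 → no swap
j=5: data[5]=6 ≤ 6 → i=4, swap data[4],data[5] → [6, 5, 5, 5, 6, 8, 8, 5, 8, 8, 6]
j=6: data[6]=8 > 6 → no swap
j=7: data[7]=5 ≤ 6 → i=5, swap data[5],data[7] → [6, 5, 5, 5, 6, 5, 8, 8, 8, 8, 6]
j=8: data[8]=8 > 6 → no swap
j=9: data[9]=8 > 6 → no swap
(after j=9) data = [6, 5, 5, 5, 6, 5, 8, 8, 8, 8, 6]

[6, 5, 5, 5, 6, 5, 8, 8, 8, 8, 6]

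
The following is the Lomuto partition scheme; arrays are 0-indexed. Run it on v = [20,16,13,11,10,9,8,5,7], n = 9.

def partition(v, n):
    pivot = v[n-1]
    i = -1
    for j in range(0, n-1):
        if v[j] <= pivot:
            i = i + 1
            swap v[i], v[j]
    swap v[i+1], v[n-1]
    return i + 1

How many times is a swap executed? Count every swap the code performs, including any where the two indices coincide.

2

pivot=7, i=-1
j=0: 20>7, skip
j=1: 16>7, skip
j=2: 13>7, skip
j=3: 11>7, skip
j=4: 10>7, skip
j=5: 9>7, skip
j=6: 8>7, skip
j=7: 5≤7, i=0, swap(0,7) ⇒ [5,16,13,11,10,9,8,20,7]
swap(1,8) ⇒ [5,7,13,11,10,9,8,20,16]; return 1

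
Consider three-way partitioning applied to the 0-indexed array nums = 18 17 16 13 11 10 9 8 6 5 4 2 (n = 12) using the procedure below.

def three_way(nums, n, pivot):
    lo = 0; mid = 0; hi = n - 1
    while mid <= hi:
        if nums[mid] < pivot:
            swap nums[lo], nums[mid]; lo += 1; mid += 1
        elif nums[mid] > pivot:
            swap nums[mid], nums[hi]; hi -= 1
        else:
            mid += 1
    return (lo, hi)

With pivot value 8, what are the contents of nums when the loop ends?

pivot = 8; lo=0, mid=0, hi=11
nums[mid]=18>8: swap nums[0],nums[11]; hi=10 → 2 17 16 13 11 10 9 8 6 5 4 18
nums[mid]=2<8: swap nums[0],nums[0]; lo=1,mid=1 → 2 17 16 13 11 10 9 8 6 5 4 18
nums[mid]=17>8: swap nums[1],nums[10]; hi=9 → 2 4 16 13 11 10 9 8 6 5 17 18
nums[mid]=4<8: swap nums[1],nums[1]; lo=2,mid=2 → 2 4 16 13 11 10 9 8 6 5 17 18
nums[mid]=16>8: swap nums[2],nums[9]; hi=8 → 2 4 5 13 11 10 9 8 6 16 17 18
nums[mid]=5<8: swap nums[2],nums[2]; lo=3,mid=3 → 2 4 5 13 11 10 9 8 6 16 17 18
nums[mid]=13>8: swap nums[3],nums[8]; hi=7 → 2 4 5 6 11 10 9 8 13 16 17 18
nums[mid]=6<8: swap nums[3],nums[3]; lo=4,mid=4 → 2 4 5 6 11 10 9 8 13 16 17 18
nums[mid]=11>8: swap nums[4],nums[7]; hi=6 → 2 4 5 6 8 10 9 11 13 16 17 18
nums[mid]=8=8: mid=5
nums[mid]=10>8: swap nums[5],nums[6]; hi=5 → 2 4 5 6 8 9 10 11 13 16 17 18
nums[mid]=9>8: swap nums[5],nums[5]; hi=4 → 2 4 5 6 8 9 10 11 13 16 17 18
end: lo=4, hi=4; nums = 2 4 5 6 8 9 10 11 13 16 17 18

2 4 5 6 8 9 10 11 13 16 17 18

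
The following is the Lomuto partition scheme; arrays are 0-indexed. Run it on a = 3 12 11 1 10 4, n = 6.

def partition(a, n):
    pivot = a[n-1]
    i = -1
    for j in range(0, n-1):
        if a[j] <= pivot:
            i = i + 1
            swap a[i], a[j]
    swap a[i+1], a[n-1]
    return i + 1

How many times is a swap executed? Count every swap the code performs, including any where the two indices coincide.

3

pivot = a[5] = 4; i = -1
j=0: a[0]=3 ≤ 4 → i=0, swap a[0],a[0] (no change) → 3 12 11 1 10 4
j=1: a[1]=12 > 4 → no swap
j=2: a[2]=11 > 4 → no swap
j=3: a[3]=1 ≤ 4 → i=1, swap a[1],a[3] → 3 1 11 12 10 4
j=4: a[4]=10 > 4 → no swap
final swap a[2],a[5] → 3 1 4 12 10 11; return 2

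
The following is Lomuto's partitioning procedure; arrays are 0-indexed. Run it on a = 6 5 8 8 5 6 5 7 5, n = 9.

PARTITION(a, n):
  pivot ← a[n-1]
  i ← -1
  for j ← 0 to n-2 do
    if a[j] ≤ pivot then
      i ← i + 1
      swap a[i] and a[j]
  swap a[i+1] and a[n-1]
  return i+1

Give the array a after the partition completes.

pivot=5, i=-1
j=0: 6>5, skip
j=1: 5≤5, i=0, swap(0,1) ⇒ 5 6 8 8 5 6 5 7 5
j=2: 8>5, skip
j=3: 8>5, skip
j=4: 5≤5, i=1, swap(1,4) ⇒ 5 5 8 8 6 6 5 7 5
j=5: 6>5, skip
j=6: 5≤5, i=2, swap(2,6) ⇒ 5 5 5 8 6 6 8 7 5
j=7: 7>5, skip
swap(3,8) ⇒ 5 5 5 5 6 6 8 7 8; return 3

5 5 5 5 6 6 8 7 8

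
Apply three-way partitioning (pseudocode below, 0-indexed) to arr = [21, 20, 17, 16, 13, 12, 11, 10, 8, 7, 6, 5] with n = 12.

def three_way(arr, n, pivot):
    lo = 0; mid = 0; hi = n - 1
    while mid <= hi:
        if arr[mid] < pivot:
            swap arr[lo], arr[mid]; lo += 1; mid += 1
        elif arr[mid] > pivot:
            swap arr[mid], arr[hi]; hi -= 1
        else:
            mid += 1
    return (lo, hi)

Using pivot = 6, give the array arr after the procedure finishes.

[5, 6, 16, 13, 12, 11, 10, 8, 7, 17, 20, 21]

pivot = 6; lo=0, mid=0, hi=11
arr[mid]=21>6: swap arr[0],arr[11]; hi=10 → [5, 20, 17, 16, 13, 12, 11, 10, 8, 7, 6, 21]
arr[mid]=5<6: swap arr[0],arr[0]; lo=1,mid=1 → [5, 20, 17, 16, 13, 12, 11, 10, 8, 7, 6, 21]
arr[mid]=20>6: swap arr[1],arr[10]; hi=9 → [5, 6, 17, 16, 13, 12, 11, 10, 8, 7, 20, 21]
arr[mid]=6=6: mid=2
arr[mid]=17>6: swap arr[2],arr[9]; hi=8 → [5, 6, 7, 16, 13, 12, 11, 10, 8, 17, 20, 21]
arr[mid]=7>6: swap arr[2],arr[8]; hi=7 → [5, 6, 8, 16, 13, 12, 11, 10, 7, 17, 20, 21]
arr[mid]=8>6: swap arr[2],arr[7]; hi=6 → [5, 6, 10, 16, 13, 12, 11, 8, 7, 17, 20, 21]
arr[mid]=10>6: swap arr[2],arr[6]; hi=5 → [5, 6, 11, 16, 13, 12, 10, 8, 7, 17, 20, 21]
arr[mid]=11>6: swap arr[2],arr[5]; hi=4 → [5, 6, 12, 16, 13, 11, 10, 8, 7, 17, 20, 21]
arr[mid]=12>6: swap arr[2],arr[4]; hi=3 → [5, 6, 13, 16, 12, 11, 10, 8, 7, 17, 20, 21]
arr[mid]=13>6: swap arr[2],arr[3]; hi=2 → [5, 6, 16, 13, 12, 11, 10, 8, 7, 17, 20, 21]
arr[mid]=16>6: swap arr[2],arr[2]; hi=1 → [5, 6, 16, 13, 12, 11, 10, 8, 7, 17, 20, 21]
end: lo=1, hi=1; arr = [5, 6, 16, 13, 12, 11, 10, 8, 7, 17, 20, 21]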